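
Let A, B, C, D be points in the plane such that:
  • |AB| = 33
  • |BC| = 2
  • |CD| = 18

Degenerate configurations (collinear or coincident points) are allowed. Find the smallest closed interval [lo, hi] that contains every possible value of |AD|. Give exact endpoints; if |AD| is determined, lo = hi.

|AB| ∈ {33}
|BC| ∈ {2}
|CD| ∈ {18}
|AC| ∈ [31, 35]
|BD| ∈ [16, 20]
|AD| ∈ [13, 53]

|AD| ∈ [13, 53]  (≈ [13.0000, 53.0000])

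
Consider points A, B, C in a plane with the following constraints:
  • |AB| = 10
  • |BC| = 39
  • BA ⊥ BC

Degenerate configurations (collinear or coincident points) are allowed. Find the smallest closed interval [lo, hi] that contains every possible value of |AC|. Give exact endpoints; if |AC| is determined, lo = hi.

|AC| = √(1621)  (≈ 40.2616)

|AB| ∈ {10}
|BC| ∈ {39}
|AC| ∈ {√(1621)}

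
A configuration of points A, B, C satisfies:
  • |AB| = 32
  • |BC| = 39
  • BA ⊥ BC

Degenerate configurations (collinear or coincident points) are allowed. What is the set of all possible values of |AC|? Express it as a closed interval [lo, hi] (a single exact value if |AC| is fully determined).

|AC| = √(2545)  (≈ 50.4480)

|AB| ∈ {32}
|BC| ∈ {39}
|AC| ∈ {√(2545)}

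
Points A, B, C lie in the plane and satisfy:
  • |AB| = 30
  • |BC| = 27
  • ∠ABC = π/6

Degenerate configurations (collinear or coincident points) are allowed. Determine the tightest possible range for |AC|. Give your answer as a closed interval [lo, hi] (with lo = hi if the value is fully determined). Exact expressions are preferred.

|AC| = 3·√(181 - 90·√(3))  (≈ 15.0346)

|AB| ∈ {30}
|BC| ∈ {27}
|AC| ∈ {3·√(181 - 90·√(3))}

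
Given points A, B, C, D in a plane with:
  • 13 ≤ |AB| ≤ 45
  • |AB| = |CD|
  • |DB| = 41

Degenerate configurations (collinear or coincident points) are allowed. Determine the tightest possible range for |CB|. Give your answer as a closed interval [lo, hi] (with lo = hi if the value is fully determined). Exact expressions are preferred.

|CB| ∈ [0, 86]  (≈ [0.0000, 86.0000])

|AB| ∈ [13, 45]
|BD| ∈ {41}
|CD| ∈ [13, 45]
|AD| ∈ [0, 86]
|BC| ∈ [0, 86]
|AC| ∈ [0, 131]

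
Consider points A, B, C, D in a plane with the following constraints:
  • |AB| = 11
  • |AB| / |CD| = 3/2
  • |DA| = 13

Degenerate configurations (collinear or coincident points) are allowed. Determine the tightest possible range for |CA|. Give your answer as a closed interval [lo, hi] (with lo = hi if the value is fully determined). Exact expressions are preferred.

|CA| ∈ [17/3, 61/3]  (≈ [5.6667, 20.3333])

|AB| ∈ {11}
|AD| ∈ {13}
|CD| ∈ {22/3}
|BD| ∈ [2, 24]
|AC| ∈ [17/3, 61/3]
|BC| ∈ [0, 94/3]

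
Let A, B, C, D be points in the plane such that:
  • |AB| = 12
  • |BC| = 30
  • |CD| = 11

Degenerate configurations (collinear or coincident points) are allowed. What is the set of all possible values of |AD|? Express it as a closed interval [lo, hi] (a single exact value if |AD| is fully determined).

|AB| ∈ {12}
|BC| ∈ {30}
|CD| ∈ {11}
|AC| ∈ [18, 42]
|BD| ∈ [19, 41]
|AD| ∈ [7, 53]

|AD| ∈ [7, 53]  (≈ [7.0000, 53.0000])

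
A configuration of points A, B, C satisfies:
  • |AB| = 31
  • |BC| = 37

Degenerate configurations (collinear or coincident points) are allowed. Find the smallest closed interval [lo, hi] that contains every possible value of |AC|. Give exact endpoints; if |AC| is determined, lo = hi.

|AB| ∈ {31}
|BC| ∈ {37}
|AC| ∈ [6, 68]

|AC| ∈ [6, 68]  (≈ [6.0000, 68.0000])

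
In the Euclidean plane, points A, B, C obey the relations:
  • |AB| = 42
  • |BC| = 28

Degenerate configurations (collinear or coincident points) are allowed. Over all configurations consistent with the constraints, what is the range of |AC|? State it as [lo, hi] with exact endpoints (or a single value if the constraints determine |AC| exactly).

|AB| ∈ {42}
|BC| ∈ {28}
|AC| ∈ [14, 70]

|AC| ∈ [14, 70]  (≈ [14.0000, 70.0000])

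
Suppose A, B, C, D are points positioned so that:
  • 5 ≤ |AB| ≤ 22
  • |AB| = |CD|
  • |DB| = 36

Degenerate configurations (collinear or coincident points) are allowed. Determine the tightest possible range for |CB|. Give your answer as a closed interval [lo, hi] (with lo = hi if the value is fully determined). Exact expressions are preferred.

|CB| ∈ [14, 58]  (≈ [14.0000, 58.0000])

|AB| ∈ [5, 22]
|BD| ∈ {36}
|CD| ∈ [5, 22]
|AD| ∈ [14, 58]
|BC| ∈ [14, 58]
|AC| ∈ [0, 80]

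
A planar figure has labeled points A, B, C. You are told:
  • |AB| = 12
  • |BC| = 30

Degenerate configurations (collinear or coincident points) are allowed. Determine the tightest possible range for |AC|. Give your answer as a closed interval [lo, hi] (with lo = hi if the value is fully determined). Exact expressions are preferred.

|AB| ∈ {12}
|BC| ∈ {30}
|AC| ∈ [18, 42]

|AC| ∈ [18, 42]  (≈ [18.0000, 42.0000])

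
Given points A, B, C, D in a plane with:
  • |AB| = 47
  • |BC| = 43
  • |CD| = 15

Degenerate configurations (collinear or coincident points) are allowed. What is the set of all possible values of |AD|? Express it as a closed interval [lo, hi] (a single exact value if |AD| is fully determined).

|AB| ∈ {47}
|BC| ∈ {43}
|CD| ∈ {15}
|AC| ∈ [4, 90]
|BD| ∈ [28, 58]
|AD| ∈ [0, 105]

|AD| ∈ [0, 105]  (≈ [0.0000, 105.0000])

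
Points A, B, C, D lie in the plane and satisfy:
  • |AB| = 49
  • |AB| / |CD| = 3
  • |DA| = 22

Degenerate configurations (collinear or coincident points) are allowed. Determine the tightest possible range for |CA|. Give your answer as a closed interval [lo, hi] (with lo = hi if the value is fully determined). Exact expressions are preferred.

|CA| ∈ [17/3, 115/3]  (≈ [5.6667, 38.3333])

|AB| ∈ {49}
|AD| ∈ {22}
|CD| ∈ {49/3}
|BD| ∈ [27, 71]
|AC| ∈ [17/3, 115/3]
|BC| ∈ [32/3, 262/3]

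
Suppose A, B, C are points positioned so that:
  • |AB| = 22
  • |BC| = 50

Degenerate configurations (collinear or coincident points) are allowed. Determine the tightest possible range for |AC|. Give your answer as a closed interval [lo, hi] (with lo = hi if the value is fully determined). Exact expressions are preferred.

|AC| ∈ [28, 72]  (≈ [28.0000, 72.0000])

|AB| ∈ {22}
|BC| ∈ {50}
|AC| ∈ [28, 72]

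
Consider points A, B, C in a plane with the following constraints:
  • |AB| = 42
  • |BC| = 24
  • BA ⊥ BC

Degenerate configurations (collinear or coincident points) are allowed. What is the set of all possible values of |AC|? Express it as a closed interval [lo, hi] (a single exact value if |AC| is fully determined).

|AB| ∈ {42}
|BC| ∈ {24}
|AC| ∈ {6·√(65)}

|AC| = 6·√(65)  (≈ 48.3735)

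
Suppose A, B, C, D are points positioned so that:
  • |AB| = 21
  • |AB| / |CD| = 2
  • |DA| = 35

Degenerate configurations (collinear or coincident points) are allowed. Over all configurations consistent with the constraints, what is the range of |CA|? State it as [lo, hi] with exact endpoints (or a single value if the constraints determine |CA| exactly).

|AB| ∈ {21}
|AD| ∈ {35}
|CD| ∈ {21/2}
|BD| ∈ [14, 56]
|AC| ∈ [49/2, 91/2]
|BC| ∈ [7/2, 133/2]

|CA| ∈ [49/2, 91/2]  (≈ [24.5000, 45.5000])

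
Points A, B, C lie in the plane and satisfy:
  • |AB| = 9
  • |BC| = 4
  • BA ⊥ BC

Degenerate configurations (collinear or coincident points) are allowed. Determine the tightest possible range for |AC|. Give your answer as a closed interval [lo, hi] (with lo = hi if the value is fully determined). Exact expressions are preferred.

|AC| = √(97)  (≈ 9.8489)

|AB| ∈ {9}
|BC| ∈ {4}
|AC| ∈ {√(97)}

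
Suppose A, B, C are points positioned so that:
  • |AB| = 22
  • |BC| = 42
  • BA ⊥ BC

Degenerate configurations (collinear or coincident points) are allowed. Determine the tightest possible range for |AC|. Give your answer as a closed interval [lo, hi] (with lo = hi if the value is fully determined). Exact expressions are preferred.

|AC| = 2·√(562)  (≈ 47.4131)

|AB| ∈ {22}
|BC| ∈ {42}
|AC| ∈ {2·√(562)}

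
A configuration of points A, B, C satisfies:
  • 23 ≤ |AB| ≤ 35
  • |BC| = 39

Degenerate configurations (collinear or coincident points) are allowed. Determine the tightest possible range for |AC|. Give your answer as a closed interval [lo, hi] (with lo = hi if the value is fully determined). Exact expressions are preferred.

|AC| ∈ [4, 74]  (≈ [4.0000, 74.0000])

|AB| ∈ [23, 35]
|BC| ∈ {39}
|AC| ∈ [4, 74]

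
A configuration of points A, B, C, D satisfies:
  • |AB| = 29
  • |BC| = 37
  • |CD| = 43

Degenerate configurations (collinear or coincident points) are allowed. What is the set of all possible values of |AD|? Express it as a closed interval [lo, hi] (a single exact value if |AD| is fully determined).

|AD| ∈ [0, 109]  (≈ [0.0000, 109.0000])

|AB| ∈ {29}
|BC| ∈ {37}
|CD| ∈ {43}
|AC| ∈ [8, 66]
|BD| ∈ [6, 80]
|AD| ∈ [0, 109]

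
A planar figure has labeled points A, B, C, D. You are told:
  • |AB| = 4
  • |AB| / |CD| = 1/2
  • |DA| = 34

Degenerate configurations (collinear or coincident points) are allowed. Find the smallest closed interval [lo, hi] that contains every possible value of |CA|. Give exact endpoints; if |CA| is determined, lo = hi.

|CA| ∈ [26, 42]  (≈ [26.0000, 42.0000])

|AB| ∈ {4}
|AD| ∈ {34}
|CD| ∈ {8}
|BD| ∈ [30, 38]
|AC| ∈ [26, 42]
|BC| ∈ [22, 46]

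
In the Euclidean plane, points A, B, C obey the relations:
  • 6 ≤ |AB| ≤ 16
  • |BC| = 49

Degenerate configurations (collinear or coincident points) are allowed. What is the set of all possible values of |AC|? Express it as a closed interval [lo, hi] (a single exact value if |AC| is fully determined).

|AB| ∈ [6, 16]
|BC| ∈ {49}
|AC| ∈ [33, 65]

|AC| ∈ [33, 65]  (≈ [33.0000, 65.0000])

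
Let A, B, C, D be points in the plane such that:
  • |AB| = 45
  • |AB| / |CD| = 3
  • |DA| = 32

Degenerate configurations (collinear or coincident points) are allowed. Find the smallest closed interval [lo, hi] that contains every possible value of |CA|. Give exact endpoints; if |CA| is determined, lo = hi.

|CA| ∈ [17, 47]  (≈ [17.0000, 47.0000])

|AB| ∈ {45}
|AD| ∈ {32}
|CD| ∈ {15}
|BD| ∈ [13, 77]
|AC| ∈ [17, 47]
|BC| ∈ [0, 92]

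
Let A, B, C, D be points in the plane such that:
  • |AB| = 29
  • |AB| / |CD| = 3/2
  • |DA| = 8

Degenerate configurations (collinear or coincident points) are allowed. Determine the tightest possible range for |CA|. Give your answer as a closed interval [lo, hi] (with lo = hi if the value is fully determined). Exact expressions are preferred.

|AB| ∈ {29}
|AD| ∈ {8}
|CD| ∈ {58/3}
|BD| ∈ [21, 37]
|AC| ∈ [34/3, 82/3]
|BC| ∈ [5/3, 169/3]

|CA| ∈ [34/3, 82/3]  (≈ [11.3333, 27.3333])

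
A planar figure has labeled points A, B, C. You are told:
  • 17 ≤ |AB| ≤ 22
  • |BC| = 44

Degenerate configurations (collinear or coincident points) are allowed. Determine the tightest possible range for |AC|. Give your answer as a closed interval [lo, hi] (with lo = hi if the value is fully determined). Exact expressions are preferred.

|AB| ∈ [17, 22]
|BC| ∈ {44}
|AC| ∈ [22, 66]

|AC| ∈ [22, 66]  (≈ [22.0000, 66.0000])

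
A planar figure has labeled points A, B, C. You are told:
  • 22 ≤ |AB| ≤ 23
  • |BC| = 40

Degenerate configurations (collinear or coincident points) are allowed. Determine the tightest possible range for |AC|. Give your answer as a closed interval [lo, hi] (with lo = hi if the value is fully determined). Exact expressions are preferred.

|AC| ∈ [17, 63]  (≈ [17.0000, 63.0000])

|AB| ∈ [22, 23]
|BC| ∈ {40}
|AC| ∈ [17, 63]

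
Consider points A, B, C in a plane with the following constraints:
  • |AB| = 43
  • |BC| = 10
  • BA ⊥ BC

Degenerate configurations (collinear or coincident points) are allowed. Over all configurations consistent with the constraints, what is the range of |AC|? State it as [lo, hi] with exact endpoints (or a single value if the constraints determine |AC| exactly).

|AB| ∈ {43}
|BC| ∈ {10}
|AC| ∈ {√(1949)}

|AC| = √(1949)  (≈ 44.1475)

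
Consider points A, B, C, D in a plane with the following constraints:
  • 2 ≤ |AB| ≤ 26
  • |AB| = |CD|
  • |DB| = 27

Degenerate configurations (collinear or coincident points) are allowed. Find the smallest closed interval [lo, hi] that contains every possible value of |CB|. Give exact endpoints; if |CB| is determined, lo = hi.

|CB| ∈ [1, 53]  (≈ [1.0000, 53.0000])

|AB| ∈ [2, 26]
|BD| ∈ {27}
|CD| ∈ [2, 26]
|AD| ∈ [1, 53]
|BC| ∈ [1, 53]
|AC| ∈ [0, 79]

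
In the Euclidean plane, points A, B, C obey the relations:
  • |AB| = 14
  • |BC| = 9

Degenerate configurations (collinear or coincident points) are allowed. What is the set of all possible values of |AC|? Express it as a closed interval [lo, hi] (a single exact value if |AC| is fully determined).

|AC| ∈ [5, 23]  (≈ [5.0000, 23.0000])

|AB| ∈ {14}
|BC| ∈ {9}
|AC| ∈ [5, 23]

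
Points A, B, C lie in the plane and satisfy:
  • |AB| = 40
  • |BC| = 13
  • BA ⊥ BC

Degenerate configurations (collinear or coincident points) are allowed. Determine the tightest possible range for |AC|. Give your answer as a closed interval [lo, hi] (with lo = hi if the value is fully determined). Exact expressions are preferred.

|AC| = √(1769)  (≈ 42.0595)

|AB| ∈ {40}
|BC| ∈ {13}
|AC| ∈ {√(1769)}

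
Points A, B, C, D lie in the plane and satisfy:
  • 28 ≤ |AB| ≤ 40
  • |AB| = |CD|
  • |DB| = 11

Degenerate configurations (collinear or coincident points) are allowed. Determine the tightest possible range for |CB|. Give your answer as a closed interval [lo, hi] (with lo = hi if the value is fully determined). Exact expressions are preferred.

|CB| ∈ [17, 51]  (≈ [17.0000, 51.0000])

|AB| ∈ [28, 40]
|BD| ∈ {11}
|CD| ∈ [28, 40]
|AD| ∈ [17, 51]
|BC| ∈ [17, 51]
|AC| ∈ [0, 91]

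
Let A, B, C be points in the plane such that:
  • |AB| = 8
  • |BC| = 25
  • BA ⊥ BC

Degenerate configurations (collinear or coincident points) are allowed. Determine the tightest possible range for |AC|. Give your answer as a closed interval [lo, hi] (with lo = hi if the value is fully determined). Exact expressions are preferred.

|AB| ∈ {8}
|BC| ∈ {25}
|AC| ∈ {√(689)}

|AC| = √(689)  (≈ 26.2488)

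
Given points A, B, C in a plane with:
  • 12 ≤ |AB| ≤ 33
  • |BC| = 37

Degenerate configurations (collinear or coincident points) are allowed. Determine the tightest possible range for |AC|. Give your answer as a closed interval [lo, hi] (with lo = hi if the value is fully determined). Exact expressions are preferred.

|AC| ∈ [4, 70]  (≈ [4.0000, 70.0000])

|AB| ∈ [12, 33]
|BC| ∈ {37}
|AC| ∈ [4, 70]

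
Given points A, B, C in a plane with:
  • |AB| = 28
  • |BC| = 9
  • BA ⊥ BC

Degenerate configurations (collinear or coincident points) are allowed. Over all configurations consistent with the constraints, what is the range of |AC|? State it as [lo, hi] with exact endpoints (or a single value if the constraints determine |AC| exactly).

|AC| = √(865)  (≈ 29.4109)

|AB| ∈ {28}
|BC| ∈ {9}
|AC| ∈ {√(865)}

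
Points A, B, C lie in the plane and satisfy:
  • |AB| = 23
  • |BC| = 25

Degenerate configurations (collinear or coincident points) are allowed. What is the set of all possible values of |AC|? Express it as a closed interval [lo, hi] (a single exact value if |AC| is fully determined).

|AB| ∈ {23}
|BC| ∈ {25}
|AC| ∈ [2, 48]

|AC| ∈ [2, 48]  (≈ [2.0000, 48.0000])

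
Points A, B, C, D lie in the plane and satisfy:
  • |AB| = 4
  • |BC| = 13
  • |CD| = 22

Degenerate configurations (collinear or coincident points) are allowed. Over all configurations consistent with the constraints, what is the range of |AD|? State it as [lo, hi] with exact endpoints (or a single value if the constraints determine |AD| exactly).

|AD| ∈ [5, 39]  (≈ [5.0000, 39.0000])

|AB| ∈ {4}
|BC| ∈ {13}
|CD| ∈ {22}
|AC| ∈ [9, 17]
|BD| ∈ [9, 35]
|AD| ∈ [5, 39]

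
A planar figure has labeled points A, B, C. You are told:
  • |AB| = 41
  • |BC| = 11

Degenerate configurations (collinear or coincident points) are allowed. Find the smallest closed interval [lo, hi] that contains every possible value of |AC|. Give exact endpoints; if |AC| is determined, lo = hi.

|AB| ∈ {41}
|BC| ∈ {11}
|AC| ∈ [30, 52]

|AC| ∈ [30, 52]  (≈ [30.0000, 52.0000])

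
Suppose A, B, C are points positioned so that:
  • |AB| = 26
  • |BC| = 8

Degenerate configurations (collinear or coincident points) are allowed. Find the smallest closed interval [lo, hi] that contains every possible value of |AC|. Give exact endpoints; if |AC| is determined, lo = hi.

|AB| ∈ {26}
|BC| ∈ {8}
|AC| ∈ [18, 34]

|AC| ∈ [18, 34]  (≈ [18.0000, 34.0000])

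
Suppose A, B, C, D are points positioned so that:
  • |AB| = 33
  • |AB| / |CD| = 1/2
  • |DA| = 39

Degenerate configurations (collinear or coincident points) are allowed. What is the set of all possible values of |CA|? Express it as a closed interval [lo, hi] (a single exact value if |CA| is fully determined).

|CA| ∈ [27, 105]  (≈ [27.0000, 105.0000])

|AB| ∈ {33}
|AD| ∈ {39}
|CD| ∈ {66}
|BD| ∈ [6, 72]
|AC| ∈ [27, 105]
|BC| ∈ [0, 138]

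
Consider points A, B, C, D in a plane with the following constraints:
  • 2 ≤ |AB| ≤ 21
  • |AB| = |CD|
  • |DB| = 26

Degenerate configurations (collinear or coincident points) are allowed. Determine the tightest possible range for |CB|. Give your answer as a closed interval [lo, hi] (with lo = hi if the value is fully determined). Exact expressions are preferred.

|CB| ∈ [5, 47]  (≈ [5.0000, 47.0000])

|AB| ∈ [2, 21]
|BD| ∈ {26}
|CD| ∈ [2, 21]
|AD| ∈ [5, 47]
|BC| ∈ [5, 47]
|AC| ∈ [0, 68]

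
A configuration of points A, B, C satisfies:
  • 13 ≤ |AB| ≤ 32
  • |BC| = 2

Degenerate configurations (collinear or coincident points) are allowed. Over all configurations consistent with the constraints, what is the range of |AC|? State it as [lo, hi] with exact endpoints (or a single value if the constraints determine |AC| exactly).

|AC| ∈ [11, 34]  (≈ [11.0000, 34.0000])

|AB| ∈ [13, 32]
|BC| ∈ {2}
|AC| ∈ [11, 34]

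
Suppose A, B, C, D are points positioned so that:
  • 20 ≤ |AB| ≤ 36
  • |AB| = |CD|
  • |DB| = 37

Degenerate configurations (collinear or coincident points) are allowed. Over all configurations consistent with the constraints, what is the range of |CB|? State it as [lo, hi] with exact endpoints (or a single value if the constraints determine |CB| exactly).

|CB| ∈ [1, 73]  (≈ [1.0000, 73.0000])

|AB| ∈ [20, 36]
|BD| ∈ {37}
|CD| ∈ [20, 36]
|AD| ∈ [1, 73]
|BC| ∈ [1, 73]
|AC| ∈ [0, 109]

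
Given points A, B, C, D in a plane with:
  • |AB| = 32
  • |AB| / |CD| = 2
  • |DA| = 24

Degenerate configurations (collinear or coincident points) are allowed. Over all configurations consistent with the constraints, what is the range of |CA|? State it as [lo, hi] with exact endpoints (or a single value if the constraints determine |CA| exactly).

|AB| ∈ {32}
|AD| ∈ {24}
|CD| ∈ {16}
|BD| ∈ [8, 56]
|AC| ∈ [8, 40]
|BC| ∈ [0, 72]

|CA| ∈ [8, 40]  (≈ [8.0000, 40.0000])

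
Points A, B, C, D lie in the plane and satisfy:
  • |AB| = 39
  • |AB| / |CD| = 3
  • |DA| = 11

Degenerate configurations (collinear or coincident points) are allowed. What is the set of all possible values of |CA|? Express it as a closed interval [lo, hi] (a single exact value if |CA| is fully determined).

|AB| ∈ {39}
|AD| ∈ {11}
|CD| ∈ {13}
|BD| ∈ [28, 50]
|AC| ∈ [2, 24]
|BC| ∈ [15, 63]

|CA| ∈ [2, 24]  (≈ [2.0000, 24.0000])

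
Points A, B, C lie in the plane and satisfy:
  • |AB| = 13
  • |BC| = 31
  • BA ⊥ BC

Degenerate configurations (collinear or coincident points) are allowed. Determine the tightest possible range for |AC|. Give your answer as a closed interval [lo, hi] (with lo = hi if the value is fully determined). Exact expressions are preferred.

|AB| ∈ {13}
|BC| ∈ {31}
|AC| ∈ {√(1130)}

|AC| = √(1130)  (≈ 33.6155)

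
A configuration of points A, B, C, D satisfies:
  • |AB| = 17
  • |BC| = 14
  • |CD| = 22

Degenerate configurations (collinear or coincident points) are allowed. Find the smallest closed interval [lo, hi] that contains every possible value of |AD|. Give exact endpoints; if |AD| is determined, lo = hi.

|AB| ∈ {17}
|BC| ∈ {14}
|CD| ∈ {22}
|AC| ∈ [3, 31]
|BD| ∈ [8, 36]
|AD| ∈ [0, 53]

|AD| ∈ [0, 53]  (≈ [0.0000, 53.0000])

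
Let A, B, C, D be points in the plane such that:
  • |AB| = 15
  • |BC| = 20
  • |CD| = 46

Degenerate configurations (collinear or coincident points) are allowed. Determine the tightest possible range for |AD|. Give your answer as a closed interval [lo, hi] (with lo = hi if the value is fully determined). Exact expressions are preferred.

|AB| ∈ {15}
|BC| ∈ {20}
|CD| ∈ {46}
|AC| ∈ [5, 35]
|BD| ∈ [26, 66]
|AD| ∈ [11, 81]

|AD| ∈ [11, 81]  (≈ [11.0000, 81.0000])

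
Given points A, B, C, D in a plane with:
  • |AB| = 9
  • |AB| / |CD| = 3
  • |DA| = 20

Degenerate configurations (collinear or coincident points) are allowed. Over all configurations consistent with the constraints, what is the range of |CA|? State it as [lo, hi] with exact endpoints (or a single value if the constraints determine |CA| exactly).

|CA| ∈ [17, 23]  (≈ [17.0000, 23.0000])

|AB| ∈ {9}
|AD| ∈ {20}
|CD| ∈ {3}
|BD| ∈ [11, 29]
|AC| ∈ [17, 23]
|BC| ∈ [8, 32]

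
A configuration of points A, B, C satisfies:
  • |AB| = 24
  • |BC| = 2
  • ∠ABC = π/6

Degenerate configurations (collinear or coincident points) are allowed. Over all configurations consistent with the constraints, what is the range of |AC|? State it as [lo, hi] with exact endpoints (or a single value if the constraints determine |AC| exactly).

|AB| ∈ {24}
|BC| ∈ {2}
|AC| ∈ {2·√(145 - 12·√(3))}

|AC| = 2·√(145 - 12·√(3))  (≈ 22.2904)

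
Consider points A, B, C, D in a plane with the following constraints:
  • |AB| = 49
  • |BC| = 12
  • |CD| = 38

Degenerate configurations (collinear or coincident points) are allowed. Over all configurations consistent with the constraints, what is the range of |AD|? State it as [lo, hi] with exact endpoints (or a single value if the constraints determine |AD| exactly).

|AD| ∈ [0, 99]  (≈ [0.0000, 99.0000])

|AB| ∈ {49}
|BC| ∈ {12}
|CD| ∈ {38}
|AC| ∈ [37, 61]
|BD| ∈ [26, 50]
|AD| ∈ [0, 99]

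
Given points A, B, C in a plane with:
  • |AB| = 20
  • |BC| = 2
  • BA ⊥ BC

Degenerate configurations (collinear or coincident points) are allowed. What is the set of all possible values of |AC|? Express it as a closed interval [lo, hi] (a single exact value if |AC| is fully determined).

|AC| = 2·√(101)  (≈ 20.0998)

|AB| ∈ {20}
|BC| ∈ {2}
|AC| ∈ {2·√(101)}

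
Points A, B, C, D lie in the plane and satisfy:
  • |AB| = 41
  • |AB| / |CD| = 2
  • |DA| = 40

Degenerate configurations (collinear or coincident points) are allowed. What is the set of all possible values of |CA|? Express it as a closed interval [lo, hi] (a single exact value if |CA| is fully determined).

|CA| ∈ [39/2, 121/2]  (≈ [19.5000, 60.5000])

|AB| ∈ {41}
|AD| ∈ {40}
|CD| ∈ {41/2}
|BD| ∈ [1, 81]
|AC| ∈ [39/2, 121/2]
|BC| ∈ [0, 203/2]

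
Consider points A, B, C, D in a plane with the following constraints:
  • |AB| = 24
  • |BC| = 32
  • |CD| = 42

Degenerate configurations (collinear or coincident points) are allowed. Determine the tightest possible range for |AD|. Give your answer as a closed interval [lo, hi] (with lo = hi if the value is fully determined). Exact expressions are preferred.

|AB| ∈ {24}
|BC| ∈ {32}
|CD| ∈ {42}
|AC| ∈ [8, 56]
|BD| ∈ [10, 74]
|AD| ∈ [0, 98]

|AD| ∈ [0, 98]  (≈ [0.0000, 98.0000])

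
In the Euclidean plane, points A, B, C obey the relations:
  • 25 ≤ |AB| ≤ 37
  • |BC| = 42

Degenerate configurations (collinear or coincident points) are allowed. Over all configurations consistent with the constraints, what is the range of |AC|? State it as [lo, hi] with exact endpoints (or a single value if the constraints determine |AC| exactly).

|AB| ∈ [25, 37]
|BC| ∈ {42}
|AC| ∈ [5, 79]

|AC| ∈ [5, 79]  (≈ [5.0000, 79.0000])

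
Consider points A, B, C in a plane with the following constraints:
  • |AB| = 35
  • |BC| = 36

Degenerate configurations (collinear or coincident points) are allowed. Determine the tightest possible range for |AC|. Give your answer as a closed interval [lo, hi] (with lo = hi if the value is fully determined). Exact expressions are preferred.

|AB| ∈ {35}
|BC| ∈ {36}
|AC| ∈ [1, 71]

|AC| ∈ [1, 71]  (≈ [1.0000, 71.0000])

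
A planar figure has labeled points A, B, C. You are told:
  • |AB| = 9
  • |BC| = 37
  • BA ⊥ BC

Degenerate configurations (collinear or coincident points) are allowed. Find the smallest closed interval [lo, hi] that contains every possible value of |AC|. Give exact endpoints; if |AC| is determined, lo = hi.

|AB| ∈ {9}
|BC| ∈ {37}
|AC| ∈ {5·√(58)}

|AC| = 5·√(58)  (≈ 38.0789)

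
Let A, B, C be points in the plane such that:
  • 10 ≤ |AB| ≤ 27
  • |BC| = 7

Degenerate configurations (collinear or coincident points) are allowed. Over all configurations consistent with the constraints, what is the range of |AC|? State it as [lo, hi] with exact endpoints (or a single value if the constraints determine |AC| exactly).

|AC| ∈ [3, 34]  (≈ [3.0000, 34.0000])

|AB| ∈ [10, 27]
|BC| ∈ {7}
|AC| ∈ [3, 34]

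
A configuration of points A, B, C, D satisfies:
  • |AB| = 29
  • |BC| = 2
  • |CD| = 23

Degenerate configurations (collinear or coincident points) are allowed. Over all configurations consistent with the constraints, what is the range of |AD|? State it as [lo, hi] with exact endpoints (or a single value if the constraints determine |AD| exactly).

|AB| ∈ {29}
|BC| ∈ {2}
|CD| ∈ {23}
|AC| ∈ [27, 31]
|BD| ∈ [21, 25]
|AD| ∈ [4, 54]

|AD| ∈ [4, 54]  (≈ [4.0000, 54.0000])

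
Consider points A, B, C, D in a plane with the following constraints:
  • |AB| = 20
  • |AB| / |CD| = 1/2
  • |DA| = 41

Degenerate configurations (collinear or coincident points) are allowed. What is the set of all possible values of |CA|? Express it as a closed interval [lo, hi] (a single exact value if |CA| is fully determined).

|CA| ∈ [1, 81]  (≈ [1.0000, 81.0000])

|AB| ∈ {20}
|AD| ∈ {41}
|CD| ∈ {40}
|BD| ∈ [21, 61]
|AC| ∈ [1, 81]
|BC| ∈ [0, 101]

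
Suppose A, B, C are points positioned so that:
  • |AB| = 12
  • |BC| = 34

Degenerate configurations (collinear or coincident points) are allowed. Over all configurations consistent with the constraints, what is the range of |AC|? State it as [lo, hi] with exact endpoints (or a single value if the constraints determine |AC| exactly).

|AC| ∈ [22, 46]  (≈ [22.0000, 46.0000])

|AB| ∈ {12}
|BC| ∈ {34}
|AC| ∈ [22, 46]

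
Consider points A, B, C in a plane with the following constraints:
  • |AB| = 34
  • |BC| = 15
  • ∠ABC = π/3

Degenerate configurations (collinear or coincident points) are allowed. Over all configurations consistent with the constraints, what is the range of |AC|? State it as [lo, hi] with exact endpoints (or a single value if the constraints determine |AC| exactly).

|AB| ∈ {34}
|BC| ∈ {15}
|AC| ∈ {√(871)}

|AC| = √(871)  (≈ 29.5127)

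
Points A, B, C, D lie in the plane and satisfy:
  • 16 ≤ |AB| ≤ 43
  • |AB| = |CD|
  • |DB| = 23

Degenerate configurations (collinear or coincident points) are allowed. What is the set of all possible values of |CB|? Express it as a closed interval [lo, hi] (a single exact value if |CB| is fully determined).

|CB| ∈ [0, 66]  (≈ [0.0000, 66.0000])

|AB| ∈ [16, 43]
|BD| ∈ {23}
|CD| ∈ [16, 43]
|AD| ∈ [0, 66]
|BC| ∈ [0, 66]
|AC| ∈ [0, 109]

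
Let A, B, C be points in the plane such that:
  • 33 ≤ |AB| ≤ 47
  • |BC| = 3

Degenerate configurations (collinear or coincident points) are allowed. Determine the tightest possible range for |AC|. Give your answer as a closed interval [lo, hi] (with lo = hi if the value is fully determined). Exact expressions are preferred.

|AB| ∈ [33, 47]
|BC| ∈ {3}
|AC| ∈ [30, 50]

|AC| ∈ [30, 50]  (≈ [30.0000, 50.0000])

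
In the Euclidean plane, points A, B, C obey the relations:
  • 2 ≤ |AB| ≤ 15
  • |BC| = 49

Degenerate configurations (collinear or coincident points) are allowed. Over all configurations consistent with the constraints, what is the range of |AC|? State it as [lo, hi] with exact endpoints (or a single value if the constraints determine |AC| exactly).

|AC| ∈ [34, 64]  (≈ [34.0000, 64.0000])

|AB| ∈ [2, 15]
|BC| ∈ {49}
|AC| ∈ [34, 64]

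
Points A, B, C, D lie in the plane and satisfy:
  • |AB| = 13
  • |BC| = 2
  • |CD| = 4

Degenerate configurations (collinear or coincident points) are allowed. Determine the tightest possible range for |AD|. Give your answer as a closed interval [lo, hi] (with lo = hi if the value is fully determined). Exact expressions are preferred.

|AB| ∈ {13}
|BC| ∈ {2}
|CD| ∈ {4}
|AC| ∈ [11, 15]
|BD| ∈ [2, 6]
|AD| ∈ [7, 19]

|AD| ∈ [7, 19]  (≈ [7.0000, 19.0000])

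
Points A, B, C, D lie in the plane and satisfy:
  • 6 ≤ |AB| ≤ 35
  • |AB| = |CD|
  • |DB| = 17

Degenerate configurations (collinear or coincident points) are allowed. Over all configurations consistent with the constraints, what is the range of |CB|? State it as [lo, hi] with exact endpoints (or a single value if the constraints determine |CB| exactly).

|AB| ∈ [6, 35]
|BD| ∈ {17}
|CD| ∈ [6, 35]
|AD| ∈ [0, 52]
|BC| ∈ [0, 52]
|AC| ∈ [0, 87]

|CB| ∈ [0, 52]  (≈ [0.0000, 52.0000])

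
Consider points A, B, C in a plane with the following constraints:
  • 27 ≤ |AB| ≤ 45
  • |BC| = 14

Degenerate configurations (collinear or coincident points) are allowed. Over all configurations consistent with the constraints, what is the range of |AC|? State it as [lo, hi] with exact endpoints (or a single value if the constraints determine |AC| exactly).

|AC| ∈ [13, 59]  (≈ [13.0000, 59.0000])

|AB| ∈ [27, 45]
|BC| ∈ {14}
|AC| ∈ [13, 59]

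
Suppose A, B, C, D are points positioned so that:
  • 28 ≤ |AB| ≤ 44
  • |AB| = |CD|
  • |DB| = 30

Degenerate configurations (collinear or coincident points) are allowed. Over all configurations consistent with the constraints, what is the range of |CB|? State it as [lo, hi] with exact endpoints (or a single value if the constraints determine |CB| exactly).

|AB| ∈ [28, 44]
|BD| ∈ {30}
|CD| ∈ [28, 44]
|AD| ∈ [0, 74]
|BC| ∈ [0, 74]
|AC| ∈ [0, 118]

|CB| ∈ [0, 74]  (≈ [0.0000, 74.0000])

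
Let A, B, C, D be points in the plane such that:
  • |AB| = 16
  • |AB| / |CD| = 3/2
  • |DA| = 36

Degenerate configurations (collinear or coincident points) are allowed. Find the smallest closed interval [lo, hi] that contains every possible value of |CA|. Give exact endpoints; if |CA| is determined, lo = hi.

|CA| ∈ [76/3, 140/3]  (≈ [25.3333, 46.6667])

|AB| ∈ {16}
|AD| ∈ {36}
|CD| ∈ {32/3}
|BD| ∈ [20, 52]
|AC| ∈ [76/3, 140/3]
|BC| ∈ [28/3, 188/3]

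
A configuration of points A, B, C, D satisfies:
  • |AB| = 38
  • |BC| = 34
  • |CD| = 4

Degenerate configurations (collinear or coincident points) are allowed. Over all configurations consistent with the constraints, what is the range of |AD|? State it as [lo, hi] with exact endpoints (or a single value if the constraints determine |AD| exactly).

|AD| ∈ [0, 76]  (≈ [0.0000, 76.0000])

|AB| ∈ {38}
|BC| ∈ {34}
|CD| ∈ {4}
|AC| ∈ [4, 72]
|BD| ∈ [30, 38]
|AD| ∈ [0, 76]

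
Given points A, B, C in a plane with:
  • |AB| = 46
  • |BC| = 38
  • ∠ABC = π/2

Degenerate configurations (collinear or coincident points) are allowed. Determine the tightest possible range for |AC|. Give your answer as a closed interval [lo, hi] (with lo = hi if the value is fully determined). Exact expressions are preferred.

|AC| = 2·√(890)  (≈ 59.6657)

|AB| ∈ {46}
|BC| ∈ {38}
|AC| ∈ {2·√(890)}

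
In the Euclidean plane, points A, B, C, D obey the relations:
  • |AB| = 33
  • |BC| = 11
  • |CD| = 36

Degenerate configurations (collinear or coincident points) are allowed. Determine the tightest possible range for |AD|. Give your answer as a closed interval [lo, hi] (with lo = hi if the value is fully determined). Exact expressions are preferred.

|AB| ∈ {33}
|BC| ∈ {11}
|CD| ∈ {36}
|AC| ∈ [22, 44]
|BD| ∈ [25, 47]
|AD| ∈ [0, 80]

|AD| ∈ [0, 80]  (≈ [0.0000, 80.0000])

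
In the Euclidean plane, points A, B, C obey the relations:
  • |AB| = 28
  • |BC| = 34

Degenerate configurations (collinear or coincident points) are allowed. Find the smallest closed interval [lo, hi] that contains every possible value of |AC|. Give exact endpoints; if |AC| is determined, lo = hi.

|AC| ∈ [6, 62]  (≈ [6.0000, 62.0000])

|AB| ∈ {28}
|BC| ∈ {34}
|AC| ∈ [6, 62]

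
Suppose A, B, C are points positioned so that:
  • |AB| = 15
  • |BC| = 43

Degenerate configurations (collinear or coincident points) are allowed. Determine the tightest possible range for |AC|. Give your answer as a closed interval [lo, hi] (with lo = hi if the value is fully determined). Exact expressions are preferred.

|AC| ∈ [28, 58]  (≈ [28.0000, 58.0000])

|AB| ∈ {15}
|BC| ∈ {43}
|AC| ∈ [28, 58]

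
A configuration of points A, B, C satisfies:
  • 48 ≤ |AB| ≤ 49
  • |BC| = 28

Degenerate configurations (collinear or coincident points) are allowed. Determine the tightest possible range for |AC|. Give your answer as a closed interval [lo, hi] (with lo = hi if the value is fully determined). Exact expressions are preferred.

|AC| ∈ [20, 77]  (≈ [20.0000, 77.0000])

|AB| ∈ [48, 49]
|BC| ∈ {28}
|AC| ∈ [20, 77]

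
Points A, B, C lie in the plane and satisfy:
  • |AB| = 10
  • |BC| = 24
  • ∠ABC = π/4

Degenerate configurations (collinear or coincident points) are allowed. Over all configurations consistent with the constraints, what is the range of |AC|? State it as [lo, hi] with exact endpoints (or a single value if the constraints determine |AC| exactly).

|AB| ∈ {10}
|BC| ∈ {24}
|AC| ∈ {2·√(169 - 60·√(2))}

|AC| = 2·√(169 - 60·√(2))  (≈ 18.3464)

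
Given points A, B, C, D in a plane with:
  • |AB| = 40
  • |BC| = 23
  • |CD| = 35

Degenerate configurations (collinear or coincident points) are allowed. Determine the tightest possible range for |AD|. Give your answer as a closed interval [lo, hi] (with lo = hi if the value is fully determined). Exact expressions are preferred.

|AD| ∈ [0, 98]  (≈ [0.0000, 98.0000])

|AB| ∈ {40}
|BC| ∈ {23}
|CD| ∈ {35}
|AC| ∈ [17, 63]
|BD| ∈ [12, 58]
|AD| ∈ [0, 98]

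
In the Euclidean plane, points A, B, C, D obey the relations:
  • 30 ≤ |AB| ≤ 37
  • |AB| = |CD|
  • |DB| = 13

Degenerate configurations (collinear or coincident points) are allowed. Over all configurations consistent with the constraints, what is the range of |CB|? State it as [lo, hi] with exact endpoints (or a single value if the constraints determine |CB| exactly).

|AB| ∈ [30, 37]
|BD| ∈ {13}
|CD| ∈ [30, 37]
|AD| ∈ [17, 50]
|BC| ∈ [17, 50]
|AC| ∈ [0, 87]

|CB| ∈ [17, 50]  (≈ [17.0000, 50.0000])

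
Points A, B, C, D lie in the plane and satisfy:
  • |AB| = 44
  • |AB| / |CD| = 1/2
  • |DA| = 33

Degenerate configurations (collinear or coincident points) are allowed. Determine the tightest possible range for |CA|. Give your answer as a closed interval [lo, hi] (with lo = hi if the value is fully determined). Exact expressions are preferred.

|AB| ∈ {44}
|AD| ∈ {33}
|CD| ∈ {88}
|BD| ∈ [11, 77]
|AC| ∈ [55, 121]
|BC| ∈ [11, 165]

|CA| ∈ [55, 121]  (≈ [55.0000, 121.0000])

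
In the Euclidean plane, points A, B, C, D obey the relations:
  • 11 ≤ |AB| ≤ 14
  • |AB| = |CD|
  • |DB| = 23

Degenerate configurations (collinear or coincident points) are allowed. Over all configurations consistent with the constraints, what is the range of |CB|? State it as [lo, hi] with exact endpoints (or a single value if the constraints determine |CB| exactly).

|AB| ∈ [11, 14]
|BD| ∈ {23}
|CD| ∈ [11, 14]
|AD| ∈ [9, 37]
|BC| ∈ [9, 37]
|AC| ∈ [0, 51]

|CB| ∈ [9, 37]  (≈ [9.0000, 37.0000])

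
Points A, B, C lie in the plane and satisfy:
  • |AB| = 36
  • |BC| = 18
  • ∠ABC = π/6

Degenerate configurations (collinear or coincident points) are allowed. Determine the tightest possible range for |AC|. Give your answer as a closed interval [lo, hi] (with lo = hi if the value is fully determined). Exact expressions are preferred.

|AB| ∈ {36}
|BC| ∈ {18}
|AC| ∈ {18·√(5 - 2·√(3))}

|AC| = 18·√(5 - 2·√(3))  (≈ 22.3076)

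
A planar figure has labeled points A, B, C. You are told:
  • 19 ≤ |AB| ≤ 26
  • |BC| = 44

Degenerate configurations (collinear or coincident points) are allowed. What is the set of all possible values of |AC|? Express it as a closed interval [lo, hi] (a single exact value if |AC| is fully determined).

|AC| ∈ [18, 70]  (≈ [18.0000, 70.0000])

|AB| ∈ [19, 26]
|BC| ∈ {44}
|AC| ∈ [18, 70]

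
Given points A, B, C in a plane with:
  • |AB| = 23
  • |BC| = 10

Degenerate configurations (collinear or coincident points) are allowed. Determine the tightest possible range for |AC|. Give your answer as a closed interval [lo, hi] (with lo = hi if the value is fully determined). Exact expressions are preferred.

|AC| ∈ [13, 33]  (≈ [13.0000, 33.0000])

|AB| ∈ {23}
|BC| ∈ {10}
|AC| ∈ [13, 33]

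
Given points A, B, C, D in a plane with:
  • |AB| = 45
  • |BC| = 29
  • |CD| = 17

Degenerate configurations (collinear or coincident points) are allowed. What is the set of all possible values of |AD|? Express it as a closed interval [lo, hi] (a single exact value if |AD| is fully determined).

|AB| ∈ {45}
|BC| ∈ {29}
|CD| ∈ {17}
|AC| ∈ [16, 74]
|BD| ∈ [12, 46]
|AD| ∈ [0, 91]

|AD| ∈ [0, 91]  (≈ [0.0000, 91.0000])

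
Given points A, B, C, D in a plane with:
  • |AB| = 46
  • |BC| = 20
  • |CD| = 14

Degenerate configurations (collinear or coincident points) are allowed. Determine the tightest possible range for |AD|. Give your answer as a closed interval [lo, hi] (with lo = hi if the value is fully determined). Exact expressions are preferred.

|AB| ∈ {46}
|BC| ∈ {20}
|CD| ∈ {14}
|AC| ∈ [26, 66]
|BD| ∈ [6, 34]
|AD| ∈ [12, 80]

|AD| ∈ [12, 80]  (≈ [12.0000, 80.0000])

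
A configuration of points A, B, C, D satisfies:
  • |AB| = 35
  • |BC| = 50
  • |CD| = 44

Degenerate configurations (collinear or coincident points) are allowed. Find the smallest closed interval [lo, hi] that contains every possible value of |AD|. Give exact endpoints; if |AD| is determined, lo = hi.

|AD| ∈ [0, 129]  (≈ [0.0000, 129.0000])

|AB| ∈ {35}
|BC| ∈ {50}
|CD| ∈ {44}
|AC| ∈ [15, 85]
|BD| ∈ [6, 94]
|AD| ∈ [0, 129]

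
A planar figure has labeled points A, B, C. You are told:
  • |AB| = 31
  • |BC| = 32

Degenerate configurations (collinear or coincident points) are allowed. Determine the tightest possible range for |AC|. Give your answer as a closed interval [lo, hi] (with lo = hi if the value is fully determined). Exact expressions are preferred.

|AB| ∈ {31}
|BC| ∈ {32}
|AC| ∈ [1, 63]

|AC| ∈ [1, 63]  (≈ [1.0000, 63.0000])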